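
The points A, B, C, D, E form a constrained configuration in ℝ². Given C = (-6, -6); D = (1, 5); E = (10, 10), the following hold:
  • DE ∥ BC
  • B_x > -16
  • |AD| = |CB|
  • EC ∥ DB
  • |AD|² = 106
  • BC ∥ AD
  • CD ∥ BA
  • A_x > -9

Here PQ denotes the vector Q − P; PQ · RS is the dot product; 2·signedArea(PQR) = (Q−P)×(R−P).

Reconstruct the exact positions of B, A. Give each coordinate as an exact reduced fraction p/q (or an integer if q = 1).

A = (-8, 0)
B = (-15, -11)

1. B_x = -15  [DE ∥ BC ∩ EC ∥ DB]
2. B_y = -11  [DE ∥ BC ∩ EC ∥ DB]
   → B = (-15, -11)
3. A_x = -8  [BC ∥ AD ∩ CD ∥ BA]
4. A_y = 0  [BC ∥ AD ∩ CD ∥ BA]
   → A = (-8, 0)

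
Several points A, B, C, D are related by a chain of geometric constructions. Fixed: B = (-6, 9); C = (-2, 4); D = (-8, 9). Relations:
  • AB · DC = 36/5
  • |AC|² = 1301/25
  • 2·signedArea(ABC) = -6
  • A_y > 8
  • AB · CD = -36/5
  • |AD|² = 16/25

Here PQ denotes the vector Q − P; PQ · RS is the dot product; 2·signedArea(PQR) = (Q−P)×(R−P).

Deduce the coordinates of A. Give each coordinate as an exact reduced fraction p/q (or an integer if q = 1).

A = (-36/5, 9)

1. A_x = -36/5  [2·signedArea(ABC) = -6 ∩ AB · DC = 36/5]
2. A_y = 9  [2·signedArea(ABC) = -6 ∩ AB · DC = 36/5]
   → A = (-36/5, 9)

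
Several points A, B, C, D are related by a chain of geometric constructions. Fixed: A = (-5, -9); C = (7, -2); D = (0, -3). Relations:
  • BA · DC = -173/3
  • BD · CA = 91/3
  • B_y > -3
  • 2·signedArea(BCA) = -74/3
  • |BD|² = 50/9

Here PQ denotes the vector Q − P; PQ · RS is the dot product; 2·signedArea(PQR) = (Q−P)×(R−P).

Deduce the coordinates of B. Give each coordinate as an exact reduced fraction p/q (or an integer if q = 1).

1. B_x = 7/3  [2·signedArea(BCA) = -74/3 ∩ BA · DC = -173/3]
2. B_y = -8/3  [2·signedArea(BCA) = -74/3 ∩ BA · DC = -173/3]
   → B = (7/3, -8/3)

B = (7/3, -8/3)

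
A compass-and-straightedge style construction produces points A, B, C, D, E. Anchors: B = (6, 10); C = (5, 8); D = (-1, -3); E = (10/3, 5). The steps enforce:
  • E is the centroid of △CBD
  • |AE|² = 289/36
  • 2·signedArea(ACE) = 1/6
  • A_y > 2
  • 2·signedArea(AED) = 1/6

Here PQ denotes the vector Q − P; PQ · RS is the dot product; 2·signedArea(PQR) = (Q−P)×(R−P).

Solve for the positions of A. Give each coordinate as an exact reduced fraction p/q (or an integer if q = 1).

1. A_x = 2  [2·signedArea(AED) = 1/6 ∩ 2·signedArea(ACE) = 1/6]
2. A_y = 5/2  [2·signedArea(AED) = 1/6 ∩ 2·signedArea(ACE) = 1/6]
   → A = (2, 5/2)

A = (2, 5/2)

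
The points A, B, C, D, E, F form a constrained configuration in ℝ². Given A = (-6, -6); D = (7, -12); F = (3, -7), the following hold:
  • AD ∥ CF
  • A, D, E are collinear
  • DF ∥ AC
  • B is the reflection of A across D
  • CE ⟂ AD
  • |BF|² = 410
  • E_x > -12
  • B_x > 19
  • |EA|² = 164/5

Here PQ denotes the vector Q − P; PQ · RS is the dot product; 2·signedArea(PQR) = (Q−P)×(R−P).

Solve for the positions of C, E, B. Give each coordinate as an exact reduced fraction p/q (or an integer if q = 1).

1. C_x = -10  [AD ∥ CF ∩ DF ∥ AC]
2. C_y = -1  [AD ∥ CF ∩ DF ∥ AC]
   → C = (-10, -1)
3. E_x = -56/5  [A, D, E are collinear ∩ CE ⟂ AD]
4. E_y = -18/5  [A, D, E are collinear ∩ CE ⟂ AD]
   → E = (-56/5, -18/5)
5. B_x = 20  [B is the reflection of A across D]
6. B_y = -18  [B is the reflection of A across D]
   → B = (20, -18)

B = (20, -18)
C = (-10, -1)
E = (-56/5, -18/5)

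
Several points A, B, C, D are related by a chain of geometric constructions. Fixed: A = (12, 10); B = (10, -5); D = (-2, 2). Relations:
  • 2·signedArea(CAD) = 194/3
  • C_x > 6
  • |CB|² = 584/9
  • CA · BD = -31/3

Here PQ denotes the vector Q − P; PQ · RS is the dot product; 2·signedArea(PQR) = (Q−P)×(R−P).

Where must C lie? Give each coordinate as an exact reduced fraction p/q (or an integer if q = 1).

1. C_x = 20/3  [2·signedArea(CAD) = 194/3 ∩ CA · BD = -31/3]
2. C_y = 7/3  [2·signedArea(CAD) = 194/3 ∩ CA · BD = -31/3]
   → C = (20/3, 7/3)

C = (20/3, 7/3)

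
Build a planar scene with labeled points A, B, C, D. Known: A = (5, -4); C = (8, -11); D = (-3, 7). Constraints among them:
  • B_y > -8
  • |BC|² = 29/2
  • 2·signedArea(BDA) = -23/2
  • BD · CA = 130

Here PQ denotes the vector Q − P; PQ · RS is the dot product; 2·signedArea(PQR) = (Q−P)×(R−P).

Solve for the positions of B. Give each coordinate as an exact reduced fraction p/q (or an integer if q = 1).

1. B_x = 13/2  [2·signedArea(BDA) = -23/2 ∩ BD · CA = 130]
2. B_y = -15/2  [2·signedArea(BDA) = -23/2 ∩ BD · CA = 130]
   → B = (13/2, -15/2)

B = (13/2, -15/2)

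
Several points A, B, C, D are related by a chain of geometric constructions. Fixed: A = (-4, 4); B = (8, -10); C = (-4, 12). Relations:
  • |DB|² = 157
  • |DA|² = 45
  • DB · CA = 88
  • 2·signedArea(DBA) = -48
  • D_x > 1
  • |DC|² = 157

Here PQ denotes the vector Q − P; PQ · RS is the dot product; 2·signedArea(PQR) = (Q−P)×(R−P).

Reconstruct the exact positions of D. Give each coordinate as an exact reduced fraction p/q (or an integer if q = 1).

1. D_x = 2  [2·signedArea(DBA) = -48 ∩ DB · CA = 88]
2. D_y = 1  [2·signedArea(DBA) = -48 ∩ DB · CA = 88]
   → D = (2, 1)

D = (2, 1)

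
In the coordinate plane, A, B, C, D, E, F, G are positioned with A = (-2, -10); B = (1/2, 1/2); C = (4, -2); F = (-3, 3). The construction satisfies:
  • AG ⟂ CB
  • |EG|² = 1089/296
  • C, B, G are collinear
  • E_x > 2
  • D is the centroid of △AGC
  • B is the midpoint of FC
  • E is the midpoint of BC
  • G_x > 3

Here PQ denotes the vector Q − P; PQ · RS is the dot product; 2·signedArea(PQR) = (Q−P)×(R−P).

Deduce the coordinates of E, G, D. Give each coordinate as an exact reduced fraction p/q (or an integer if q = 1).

1. E_x = 9/4  [E is the midpoint of BC]
2. E_y = -3/4  [E is the midpoint of BC]
   → E = (9/4, -3/4)
3. G_x = 141/37  [C, B, G are collinear ∩ AG ⟂ CB]
4. G_y = -69/37  [C, B, G are collinear ∩ AG ⟂ CB]
   → G = (141/37, -69/37)
5. D_x = 215/111  [D is the centroid of △AGC]
6. D_y = -171/37  [D is the centroid of △AGC]
   → D = (215/111, -171/37)

D = (215/111, -171/37)
E = (9/4, -3/4)
G = (141/37, -69/37)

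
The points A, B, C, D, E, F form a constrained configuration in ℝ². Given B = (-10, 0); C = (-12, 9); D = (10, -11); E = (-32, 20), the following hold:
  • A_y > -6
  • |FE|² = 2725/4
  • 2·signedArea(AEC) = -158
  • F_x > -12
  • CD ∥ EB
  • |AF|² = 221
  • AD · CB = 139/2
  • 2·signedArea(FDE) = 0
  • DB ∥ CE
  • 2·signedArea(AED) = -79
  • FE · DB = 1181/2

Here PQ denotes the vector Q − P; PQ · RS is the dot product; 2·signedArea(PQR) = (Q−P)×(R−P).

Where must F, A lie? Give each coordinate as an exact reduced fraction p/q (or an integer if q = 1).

A = (0, -11/2)
F = (-11, 9/2)

1. F_x = -11  [2·signedArea(FDE) = 0 ∩ FE · DB = 1181/2]
2. F_y = 9/2  [2·signedArea(FDE) = 0 ∩ FE · DB = 1181/2]
   → F = (-11, 9/2)
3. A_x = 0  [2·signedArea(AED) = -79 ∩ AD · CB = 139/2]
4. A_y = -11/2  [2·signedArea(AED) = -79 ∩ AD · CB = 139/2]
   → A = (0, -11/2)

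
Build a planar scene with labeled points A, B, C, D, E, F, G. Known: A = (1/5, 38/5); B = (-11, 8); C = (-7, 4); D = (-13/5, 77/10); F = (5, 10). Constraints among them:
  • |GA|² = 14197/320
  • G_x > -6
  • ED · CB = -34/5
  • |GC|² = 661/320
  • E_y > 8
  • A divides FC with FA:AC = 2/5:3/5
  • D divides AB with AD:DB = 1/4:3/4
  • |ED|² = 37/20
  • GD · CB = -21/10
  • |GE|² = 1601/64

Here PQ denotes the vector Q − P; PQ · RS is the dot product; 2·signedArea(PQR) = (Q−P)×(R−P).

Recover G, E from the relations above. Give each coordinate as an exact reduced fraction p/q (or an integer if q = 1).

E = (-3, 9)
G = (-59/10, 197/40)

1. G_x = -59/10  [line 4·x + -4·y + 433/10 = 0 ∩ |GC|² = 661/320]
2. G_y = 197/40  [line 4·x + -4·y + 433/10 = 0 ∩ |GC|² = 661/320]
   → G = (-59/10, 197/40)
3. E_x = -3  [line 4·x + -4·y + 48 = 0 ∩ |GE|² = 1601/64]
4. E_y = 9  [line 4·x + -4·y + 48 = 0 ∩ |GE|² = 1601/64]
   → E = (-3, 9)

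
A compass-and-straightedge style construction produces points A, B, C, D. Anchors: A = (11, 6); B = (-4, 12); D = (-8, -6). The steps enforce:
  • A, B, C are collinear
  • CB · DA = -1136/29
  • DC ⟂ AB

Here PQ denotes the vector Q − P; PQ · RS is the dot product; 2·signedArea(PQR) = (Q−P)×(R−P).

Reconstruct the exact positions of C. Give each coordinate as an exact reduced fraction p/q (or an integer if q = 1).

C = (-36/29, 316/29)

1. C_x = -36/29  [A, B, C are collinear ∩ DC ⟂ AB]
2. C_y = 316/29  [A, B, C are collinear ∩ DC ⟂ AB]
   → C = (-36/29, 316/29)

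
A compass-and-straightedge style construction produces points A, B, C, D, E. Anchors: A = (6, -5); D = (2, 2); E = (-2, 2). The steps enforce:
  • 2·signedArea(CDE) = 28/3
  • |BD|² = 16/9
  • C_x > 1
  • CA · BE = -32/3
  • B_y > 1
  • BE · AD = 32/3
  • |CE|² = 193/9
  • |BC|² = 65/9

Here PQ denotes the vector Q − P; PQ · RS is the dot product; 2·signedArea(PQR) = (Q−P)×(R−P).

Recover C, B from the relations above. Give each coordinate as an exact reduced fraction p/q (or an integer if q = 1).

1. C_y = -1/3  [2·signedArea(CDE) = 28/3]
2. C_x = 2  [|CE|² = 193/9]
   → C = (2, -1/3)
3. B_x = 2/3  [BE · AD = 32/3 ∩ CA · BE = -32/3]
4. B_y = 2  [BE · AD = 32/3 ∩ CA · BE = -32/3]
   → B = (2/3, 2)

B = (2/3, 2)
C = (2, -1/3)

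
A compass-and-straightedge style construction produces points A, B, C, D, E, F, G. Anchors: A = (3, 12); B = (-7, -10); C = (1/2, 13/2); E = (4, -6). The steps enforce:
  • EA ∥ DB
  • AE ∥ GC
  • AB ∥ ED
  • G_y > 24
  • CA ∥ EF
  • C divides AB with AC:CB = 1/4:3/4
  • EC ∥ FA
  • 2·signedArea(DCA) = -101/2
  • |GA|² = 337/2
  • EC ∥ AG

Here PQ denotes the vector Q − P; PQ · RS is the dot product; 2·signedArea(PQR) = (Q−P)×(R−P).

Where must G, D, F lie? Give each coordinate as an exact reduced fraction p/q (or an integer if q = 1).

1. G_x = -1/2  [AE ∥ GC ∩ EC ∥ AG]
2. G_y = 49/2  [AE ∥ GC ∩ EC ∥ AG]
   → G = (-1/2, 49/2)
3. D_x = -6  [EA ∥ DB ∩ AB ∥ ED]
4. D_y = -28  [EA ∥ DB ∩ AB ∥ ED]
   → D = (-6, -28)
5. F_x = 13/2  [EC ∥ FA ∩ CA ∥ EF]
6. F_y = -1/2  [EC ∥ FA ∩ CA ∥ EF]
   → F = (13/2, -1/2)

D = (-6, -28)
F = (13/2, -1/2)
G = (-1/2, 49/2)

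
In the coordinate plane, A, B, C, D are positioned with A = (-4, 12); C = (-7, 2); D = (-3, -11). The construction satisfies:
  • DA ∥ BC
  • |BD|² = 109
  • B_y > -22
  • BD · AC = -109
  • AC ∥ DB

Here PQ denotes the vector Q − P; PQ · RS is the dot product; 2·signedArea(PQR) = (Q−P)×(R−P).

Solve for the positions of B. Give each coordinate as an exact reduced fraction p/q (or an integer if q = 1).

B = (-6, -21)

1. B_x = -6  [DA ∥ BC ∩ AC ∥ DB]
2. B_y = -21  [DA ∥ BC ∩ AC ∥ DB]
   → B = (-6, -21)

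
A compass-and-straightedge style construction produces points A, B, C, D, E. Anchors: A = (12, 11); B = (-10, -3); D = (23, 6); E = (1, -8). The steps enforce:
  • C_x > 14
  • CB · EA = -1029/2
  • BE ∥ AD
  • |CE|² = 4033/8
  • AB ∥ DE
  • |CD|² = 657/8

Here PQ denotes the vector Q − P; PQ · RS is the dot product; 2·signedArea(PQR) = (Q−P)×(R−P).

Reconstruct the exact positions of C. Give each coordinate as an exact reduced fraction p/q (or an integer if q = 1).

C = (59/4, 39/4)

1. C_x = 59/4  [line -11·x + -19·y + 695/2 = 0 ∩ |CE|² = 4033/8]
2. C_y = 39/4  [line -11·x + -19·y + 695/2 = 0 ∩ |CE|² = 4033/8]
   → C = (59/4, 39/4)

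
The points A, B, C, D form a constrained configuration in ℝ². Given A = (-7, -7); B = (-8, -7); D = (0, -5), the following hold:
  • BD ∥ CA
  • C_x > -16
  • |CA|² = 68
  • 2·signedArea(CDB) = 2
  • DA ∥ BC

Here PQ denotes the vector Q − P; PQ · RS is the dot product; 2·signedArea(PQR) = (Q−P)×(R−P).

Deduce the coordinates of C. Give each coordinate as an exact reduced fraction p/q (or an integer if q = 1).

C = (-15, -9)

1. C_x = -15  [BD ∥ CA ∩ DA ∥ BC]
2. C_y = -9  [BD ∥ CA ∩ DA ∥ BC]
   → C = (-15, -9)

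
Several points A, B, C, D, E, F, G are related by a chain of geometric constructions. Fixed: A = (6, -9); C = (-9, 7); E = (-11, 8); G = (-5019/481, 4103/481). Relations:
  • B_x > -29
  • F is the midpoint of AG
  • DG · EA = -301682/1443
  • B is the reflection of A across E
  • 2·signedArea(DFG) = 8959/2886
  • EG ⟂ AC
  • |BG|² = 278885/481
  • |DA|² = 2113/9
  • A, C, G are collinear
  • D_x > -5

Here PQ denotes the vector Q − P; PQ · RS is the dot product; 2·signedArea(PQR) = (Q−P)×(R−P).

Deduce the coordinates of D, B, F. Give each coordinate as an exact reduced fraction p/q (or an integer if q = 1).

1. D_x = -14/3  [line -17·x + 17·y + -340/3 = 0 ∩ |DA|² = 2113/9]
2. D_y = 2  [line -17·x + 17·y + -340/3 = 0 ∩ |DA|² = 2113/9]
   → D = (-14/3, 2)
3. B_x = -28  [B is the reflection of A across E]
4. B_y = 25  [B is the reflection of A across E]
   → B = (-28, 25)
5. F_x = -2133/962  [2·signedArea(DFG) = 8959/2886 ∩ F is the midpoint of AG]
6. F_y = -113/481  [2·signedArea(DFG) = 8959/2886 ∩ F is the midpoint of AG]
   → F = (-2133/962, -113/481)

B = (-28, 25)
D = (-14/3, 2)
F = (-2133/962, -113/481)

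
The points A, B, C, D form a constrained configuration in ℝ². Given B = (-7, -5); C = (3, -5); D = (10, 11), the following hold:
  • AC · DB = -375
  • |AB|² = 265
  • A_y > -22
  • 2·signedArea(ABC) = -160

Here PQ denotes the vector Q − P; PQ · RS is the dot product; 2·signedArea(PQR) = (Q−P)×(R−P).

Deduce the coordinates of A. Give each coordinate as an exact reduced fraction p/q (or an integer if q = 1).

1. A_x = -4  [2·signedArea(ABC) = -160 ∩ AC · DB = -375]
2. A_y = -21  [2·signedArea(ABC) = -160 ∩ AC · DB = -375]
   → A = (-4, -21)

A = (-4, -21)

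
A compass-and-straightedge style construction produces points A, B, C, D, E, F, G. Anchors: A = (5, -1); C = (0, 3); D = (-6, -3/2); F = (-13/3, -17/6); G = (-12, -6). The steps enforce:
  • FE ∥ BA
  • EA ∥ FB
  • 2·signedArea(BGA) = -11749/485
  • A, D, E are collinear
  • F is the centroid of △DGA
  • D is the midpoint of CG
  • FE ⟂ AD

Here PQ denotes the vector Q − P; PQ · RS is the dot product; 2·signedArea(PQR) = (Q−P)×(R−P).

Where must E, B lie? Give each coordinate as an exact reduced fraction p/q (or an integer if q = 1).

1. E_x = -6398/1455  [A, D, E are collinear ∩ FE ⟂ AD]
2. E_y = -4153/2910  [A, D, E are collinear ∩ FE ⟂ AD]
   → E = (-6398/1455, -4153/2910)
3. B_x = 2456/485  [FE ∥ BA ∩ EA ∥ FB]
4. B_y = -1167/485  [FE ∥ BA ∩ EA ∥ FB]
   → B = (2456/485, -1167/485)

B = (2456/485, -1167/485)
E = (-6398/1455, -4153/2910)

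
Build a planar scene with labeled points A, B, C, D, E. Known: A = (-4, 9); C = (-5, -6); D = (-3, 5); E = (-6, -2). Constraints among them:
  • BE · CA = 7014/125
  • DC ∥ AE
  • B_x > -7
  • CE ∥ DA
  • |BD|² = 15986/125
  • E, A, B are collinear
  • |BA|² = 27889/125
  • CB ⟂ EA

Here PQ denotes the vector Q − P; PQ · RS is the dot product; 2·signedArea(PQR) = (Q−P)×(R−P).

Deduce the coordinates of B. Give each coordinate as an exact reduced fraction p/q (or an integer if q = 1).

1. B_x = -834/125  [E, A, B are collinear ∩ CB ⟂ EA]
2. B_y = -712/125  [E, A, B are collinear ∩ CB ⟂ EA]
   → B = (-834/125, -712/125)

B = (-834/125, -712/125)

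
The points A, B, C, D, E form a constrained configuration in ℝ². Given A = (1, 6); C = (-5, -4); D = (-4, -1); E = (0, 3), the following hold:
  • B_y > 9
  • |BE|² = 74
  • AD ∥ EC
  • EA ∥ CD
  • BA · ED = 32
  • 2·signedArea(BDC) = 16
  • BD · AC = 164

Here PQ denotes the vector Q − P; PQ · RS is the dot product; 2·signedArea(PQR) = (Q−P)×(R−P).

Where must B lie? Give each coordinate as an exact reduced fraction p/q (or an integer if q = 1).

B = (5, 10)

1. B_x = 5  [BA · ED = 32 ∩ BD · AC = 164]
2. B_y = 10  [BA · ED = 32 ∩ BD · AC = 164]
   → B = (5, 10)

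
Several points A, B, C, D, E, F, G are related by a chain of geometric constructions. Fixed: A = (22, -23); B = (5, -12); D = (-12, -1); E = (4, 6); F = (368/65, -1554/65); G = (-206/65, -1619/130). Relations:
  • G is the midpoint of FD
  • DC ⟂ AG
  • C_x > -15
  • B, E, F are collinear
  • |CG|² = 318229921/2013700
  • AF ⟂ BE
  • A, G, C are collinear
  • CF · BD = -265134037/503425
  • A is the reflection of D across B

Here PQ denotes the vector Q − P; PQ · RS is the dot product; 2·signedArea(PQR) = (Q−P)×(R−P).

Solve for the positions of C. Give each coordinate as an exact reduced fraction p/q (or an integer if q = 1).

C = (-37161954/2517125, -19119253/2517125)

1. C_x = -37161954/2517125  [A, G, C are collinear ∩ DC ⟂ AG]
2. C_y = -19119253/2517125  [A, G, C are collinear ∩ DC ⟂ AG]
   → C = (-37161954/2517125, -19119253/2517125)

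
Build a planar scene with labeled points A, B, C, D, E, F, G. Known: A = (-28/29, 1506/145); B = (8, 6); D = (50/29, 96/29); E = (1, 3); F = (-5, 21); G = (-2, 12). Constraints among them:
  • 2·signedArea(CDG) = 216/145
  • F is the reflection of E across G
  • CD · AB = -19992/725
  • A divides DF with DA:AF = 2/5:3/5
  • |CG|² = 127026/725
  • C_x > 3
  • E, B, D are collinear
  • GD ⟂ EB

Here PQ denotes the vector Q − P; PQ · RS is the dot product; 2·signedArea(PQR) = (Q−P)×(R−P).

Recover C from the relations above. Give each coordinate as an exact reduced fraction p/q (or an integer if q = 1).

C = (89/29, -33/145)

1. C_x = 89/29  [CD · AB = -19992/725 ∩ 2·signedArea(CDG) = 216/145]
2. C_y = -33/145  [CD · AB = -19992/725 ∩ 2·signedArea(CDG) = 216/145]
   → C = (89/29, -33/145)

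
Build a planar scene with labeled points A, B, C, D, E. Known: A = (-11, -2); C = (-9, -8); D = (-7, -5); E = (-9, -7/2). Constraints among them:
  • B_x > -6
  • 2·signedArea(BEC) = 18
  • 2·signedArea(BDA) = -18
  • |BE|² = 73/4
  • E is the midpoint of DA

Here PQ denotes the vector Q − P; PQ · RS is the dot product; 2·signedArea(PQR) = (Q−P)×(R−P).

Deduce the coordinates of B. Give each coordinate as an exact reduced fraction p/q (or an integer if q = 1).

B = (-5, -2)

1. B_x = -5  [2·signedArea(BEC) = 18 ∩ 2·signedArea(BDA) = -18]
2. B_y = -2  [2·signedArea(BEC) = 18 ∩ 2·signedArea(BDA) = -18]
   → B = (-5, -2)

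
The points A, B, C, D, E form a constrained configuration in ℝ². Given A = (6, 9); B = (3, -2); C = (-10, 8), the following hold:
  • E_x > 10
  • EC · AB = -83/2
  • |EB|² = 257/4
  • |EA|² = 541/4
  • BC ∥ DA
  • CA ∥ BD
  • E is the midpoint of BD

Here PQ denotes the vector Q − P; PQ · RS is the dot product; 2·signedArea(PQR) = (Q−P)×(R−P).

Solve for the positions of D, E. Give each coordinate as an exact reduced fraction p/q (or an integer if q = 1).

D = (19, -1)
E = (11, -3/2)

1. D_x = 19  [BC ∥ DA ∩ CA ∥ BD]
2. D_y = -1  [BC ∥ DA ∩ CA ∥ BD]
   → D = (19, -1)
3. E_x = 11  [E is the midpoint of BD]
4. E_y = -3/2  [E is the midpoint of BD]
   → E = (11, -3/2)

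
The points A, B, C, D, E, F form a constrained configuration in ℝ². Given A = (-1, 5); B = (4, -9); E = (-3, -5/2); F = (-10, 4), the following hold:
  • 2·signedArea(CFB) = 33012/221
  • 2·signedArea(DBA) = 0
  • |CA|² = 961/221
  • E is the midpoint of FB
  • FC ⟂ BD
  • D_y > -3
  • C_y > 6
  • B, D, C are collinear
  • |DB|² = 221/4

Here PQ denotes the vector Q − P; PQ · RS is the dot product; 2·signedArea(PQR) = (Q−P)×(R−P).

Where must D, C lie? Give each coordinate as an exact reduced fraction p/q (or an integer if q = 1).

C = (-376/221, 1539/221)
D = (3/2, -2)

1. D_x = 3/2  [line -14·x + -5·y + 11 = 0 ∩ |DB|² = 221/4]
2. D_y = -2  [line -14·x + -5·y + 11 = 0 ∩ |DB|² = 221/4]
   → D = (3/2, -2)
3. C_x = -376/221  [B, D, C are collinear ∩ FC ⟂ BD]
4. C_y = 1539/221  [B, D, C are collinear ∩ FC ⟂ BD]
   → C = (-376/221, 1539/221)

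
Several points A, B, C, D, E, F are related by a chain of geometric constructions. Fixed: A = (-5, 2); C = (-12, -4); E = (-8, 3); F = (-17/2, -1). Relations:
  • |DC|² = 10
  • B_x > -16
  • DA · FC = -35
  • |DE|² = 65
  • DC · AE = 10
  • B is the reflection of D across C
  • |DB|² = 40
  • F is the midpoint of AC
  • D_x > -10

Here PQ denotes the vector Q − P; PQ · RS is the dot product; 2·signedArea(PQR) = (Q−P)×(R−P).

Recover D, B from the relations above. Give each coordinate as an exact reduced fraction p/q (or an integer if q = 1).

B = (-15, -3)
D = (-9, -5)

1. D_x = -9  [DC · AE = 10 ∩ DA · FC = -35]
2. D_y = -5  [DC · AE = 10 ∩ DA · FC = -35]
   → D = (-9, -5)
3. B_x = -15  [B is the reflection of D across C]
4. B_y = -3  [B is the reflection of D across C]
   → B = (-15, -3)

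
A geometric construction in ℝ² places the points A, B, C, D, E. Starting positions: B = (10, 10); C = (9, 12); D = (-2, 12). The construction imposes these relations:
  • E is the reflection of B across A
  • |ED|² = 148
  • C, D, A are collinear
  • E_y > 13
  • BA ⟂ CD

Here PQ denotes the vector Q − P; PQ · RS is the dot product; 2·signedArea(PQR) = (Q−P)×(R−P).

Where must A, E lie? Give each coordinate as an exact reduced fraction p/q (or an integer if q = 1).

A = (10, 12)
E = (10, 14)

1. A_x = 10  [C, D, A are collinear ∩ BA ⟂ CD]
2. A_y = 12  [C, D, A are collinear ∩ BA ⟂ CD]
   → A = (10, 12)
3. E_x = 10  [E is the reflection of B across A]
4. E_y = 14  [E is the reflection of B across A]
   → E = (10, 14)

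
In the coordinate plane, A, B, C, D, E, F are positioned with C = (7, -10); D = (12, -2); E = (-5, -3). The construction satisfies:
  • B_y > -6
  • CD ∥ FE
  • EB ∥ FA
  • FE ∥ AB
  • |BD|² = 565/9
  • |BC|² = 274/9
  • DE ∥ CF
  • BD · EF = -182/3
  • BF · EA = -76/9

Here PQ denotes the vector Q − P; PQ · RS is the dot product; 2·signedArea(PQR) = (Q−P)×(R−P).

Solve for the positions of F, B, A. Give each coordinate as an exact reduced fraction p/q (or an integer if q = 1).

A = (-1/3, -13)
B = (14/3, -5)
F = (-10, -11)

1. F_x = -10  [CD ∥ FE ∩ DE ∥ CF]
2. F_y = -11  [CD ∥ FE ∩ DE ∥ CF]
   → F = (-10, -11)
3. B_x = 14/3  [line 5·x + 8·y + 50/3 = 0 ∩ |BC|² = 274/9]
4. B_y = -5  [line 5·x + 8·y + 50/3 = 0 ∩ |BC|² = 274/9]
   → B = (14/3, -5)
5. A_x = -1/3  [BF · EA = -76/9 ∩ FE ∥ AB]
6. A_y = -13  [BF · EA = -76/9 ∩ FE ∥ AB]
   → A = (-1/3, -13)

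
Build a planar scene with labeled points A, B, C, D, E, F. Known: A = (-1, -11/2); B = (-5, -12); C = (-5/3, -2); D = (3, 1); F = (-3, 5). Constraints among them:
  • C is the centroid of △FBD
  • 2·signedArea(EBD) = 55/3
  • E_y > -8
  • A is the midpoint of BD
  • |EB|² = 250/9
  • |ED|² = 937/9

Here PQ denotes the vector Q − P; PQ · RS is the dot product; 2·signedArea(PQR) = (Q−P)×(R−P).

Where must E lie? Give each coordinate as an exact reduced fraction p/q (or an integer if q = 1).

1. E_x = -10/3  [line -13·x + 8·y + 38/3 = 0 ∩ |EB|² = 250/9]
2. E_y = -7  [line -13·x + 8·y + 38/3 = 0 ∩ |EB|² = 250/9]
   → E = (-10/3, -7)

E = (-10/3, -7)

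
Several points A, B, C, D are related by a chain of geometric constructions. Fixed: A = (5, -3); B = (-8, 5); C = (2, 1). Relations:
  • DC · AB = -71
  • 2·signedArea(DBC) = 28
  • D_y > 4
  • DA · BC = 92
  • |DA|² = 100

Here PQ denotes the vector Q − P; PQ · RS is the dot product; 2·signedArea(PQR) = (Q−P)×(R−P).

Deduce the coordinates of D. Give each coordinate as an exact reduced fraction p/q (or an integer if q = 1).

1. D_x = -1  [2·signedArea(DBC) = 28 ∩ DA · BC = 92]
2. D_y = 5  [2·signedArea(DBC) = 28 ∩ DA · BC = 92]
   → D = (-1, 5)

D = (-1, 5)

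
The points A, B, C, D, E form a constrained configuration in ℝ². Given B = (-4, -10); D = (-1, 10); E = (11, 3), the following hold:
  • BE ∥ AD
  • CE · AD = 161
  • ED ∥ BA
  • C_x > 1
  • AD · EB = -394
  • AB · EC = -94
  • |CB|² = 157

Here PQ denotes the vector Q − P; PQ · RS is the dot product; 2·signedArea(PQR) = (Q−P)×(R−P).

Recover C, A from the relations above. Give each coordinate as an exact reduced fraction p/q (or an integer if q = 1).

1. A_x = -16  [BE ∥ AD ∩ ED ∥ BA]
2. A_y = -3  [BE ∥ AD ∩ ED ∥ BA]
   → A = (-16, -3)
3. C_x = 2  [CE · AD = 161 ∩ AB · EC = -94]
4. C_y = 1  [CE · AD = 161 ∩ AB · EC = -94]
   → C = (2, 1)

A = (-16, -3)
C = (2, 1)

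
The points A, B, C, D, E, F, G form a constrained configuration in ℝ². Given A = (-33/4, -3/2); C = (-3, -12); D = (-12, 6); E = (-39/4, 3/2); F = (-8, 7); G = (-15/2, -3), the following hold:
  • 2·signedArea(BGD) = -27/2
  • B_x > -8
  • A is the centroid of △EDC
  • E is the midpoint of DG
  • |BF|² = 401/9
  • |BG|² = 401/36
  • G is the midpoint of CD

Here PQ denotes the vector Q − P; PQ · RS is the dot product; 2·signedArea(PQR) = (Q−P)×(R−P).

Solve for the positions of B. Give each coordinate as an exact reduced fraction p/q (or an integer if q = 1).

B = (-23/3, 1/3)

1. B_x = -23/3  [line -9·x + -9/2·y + -135/2 = 0 ∩ |BF|² = 401/9]
2. B_y = 1/3  [line -9·x + -9/2·y + -135/2 = 0 ∩ |BF|² = 401/9]
   → B = (-23/3, 1/3)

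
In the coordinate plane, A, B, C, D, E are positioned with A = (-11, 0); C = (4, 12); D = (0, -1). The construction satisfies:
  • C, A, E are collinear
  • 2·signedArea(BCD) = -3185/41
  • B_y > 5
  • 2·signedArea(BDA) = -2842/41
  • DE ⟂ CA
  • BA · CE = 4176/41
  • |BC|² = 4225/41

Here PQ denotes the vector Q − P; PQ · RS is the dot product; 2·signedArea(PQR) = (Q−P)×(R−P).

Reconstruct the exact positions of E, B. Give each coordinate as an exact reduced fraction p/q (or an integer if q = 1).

B = (-161/41, 232/41)
E = (-196/41, 204/41)

1. E_x = -196/41  [C, A, E are collinear ∩ DE ⟂ CA]
2. E_y = 204/41  [C, A, E are collinear ∩ DE ⟂ CA]
   → E = (-196/41, 204/41)
3. B_x = -161/41  [2·signedArea(BCD) = -3185/41 ∩ 2·signedArea(BDA) = -2842/41]
4. B_y = 232/41  [2·signedArea(BCD) = -3185/41 ∩ 2·signedArea(BDA) = -2842/41]
   → B = (-161/41, 232/41)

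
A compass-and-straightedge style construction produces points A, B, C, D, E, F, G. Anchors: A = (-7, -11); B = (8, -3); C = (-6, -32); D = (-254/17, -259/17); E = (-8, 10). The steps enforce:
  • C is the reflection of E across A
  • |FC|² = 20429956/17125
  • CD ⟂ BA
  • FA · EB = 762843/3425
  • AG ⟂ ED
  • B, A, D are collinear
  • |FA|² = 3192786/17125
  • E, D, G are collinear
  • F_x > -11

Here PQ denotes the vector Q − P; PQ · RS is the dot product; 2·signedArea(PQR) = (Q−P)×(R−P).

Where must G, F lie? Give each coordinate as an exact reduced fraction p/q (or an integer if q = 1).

F = (-589228/58225, 133516/58225)
G = (-154874/11645, -107917/11645)

1. G_x = -154874/11645  [E, D, G are collinear ∩ AG ⟂ ED]
2. G_y = -107917/11645  [E, D, G are collinear ∩ AG ⟂ ED]
   → G = (-154874/11645, -107917/11645)
3. F_x = -589228/58225  [line -16·x + 13·y + -656668/3425 = 0 ∩ |FA|² = 3192786/17125]
4. F_y = 133516/58225  [line -16·x + 13·y + -656668/3425 = 0 ∩ |FA|² = 3192786/17125]
   → F = (-589228/58225, 133516/58225)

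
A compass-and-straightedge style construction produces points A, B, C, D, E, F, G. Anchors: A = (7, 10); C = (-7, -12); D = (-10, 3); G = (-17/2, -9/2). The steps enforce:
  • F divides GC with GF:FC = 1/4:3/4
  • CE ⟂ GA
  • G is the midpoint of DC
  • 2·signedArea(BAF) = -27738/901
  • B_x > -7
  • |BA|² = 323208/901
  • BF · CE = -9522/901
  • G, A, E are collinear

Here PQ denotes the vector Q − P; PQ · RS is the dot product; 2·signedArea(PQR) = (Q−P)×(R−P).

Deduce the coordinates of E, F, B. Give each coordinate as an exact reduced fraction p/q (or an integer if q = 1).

1. E_x = -10309/901  [G, A, E are collinear ∩ CE ⟂ GA]
2. E_y = -6534/901  [G, A, E are collinear ∩ CE ⟂ GA]
   → E = (-10309/901, -6534/901)
3. F_x = -65/8  [F divides GC with GF:FC = 1/4:3/4]
4. F_y = -51/8  [F divides GC with GF:FC = 1/4:3/4]
   → F = (-65/8, -51/8)
5. B_x = -6155/901  [BF · CE = -9522/901 ∩ 2·signedArea(BAF) = -27738/901]
6. B_y = -2648/901  [BF · CE = -9522/901 ∩ 2·signedArea(BAF) = -27738/901]
   → B = (-6155/901, -2648/901)

B = (-6155/901, -2648/901)
E = (-10309/901, -6534/901)
F = (-65/8, -51/8)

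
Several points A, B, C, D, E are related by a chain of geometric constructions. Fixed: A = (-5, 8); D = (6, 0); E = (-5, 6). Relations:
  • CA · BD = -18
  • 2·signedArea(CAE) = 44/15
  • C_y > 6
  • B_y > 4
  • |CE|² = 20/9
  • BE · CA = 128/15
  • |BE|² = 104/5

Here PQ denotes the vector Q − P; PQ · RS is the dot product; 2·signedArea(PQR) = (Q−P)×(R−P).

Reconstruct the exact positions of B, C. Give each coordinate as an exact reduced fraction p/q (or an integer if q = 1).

B = (-3/5, 24/5)
C = (-53/15, 94/15)

1. C_x = -53/15  [2·signedArea(CAE) = 44/15]
2. C_y = 94/15  [|CE|² = 20/9]
   → C = (-53/15, 94/15)
3. B_x = -3/5  [line 22/15·x + -26/15·y + 46/5 = 0 ∩ |BE|² = 104/5]
4. B_y = 24/5  [line 22/15·x + -26/15·y + 46/5 = 0 ∩ |BE|² = 104/5]
   → B = (-3/5, 24/5)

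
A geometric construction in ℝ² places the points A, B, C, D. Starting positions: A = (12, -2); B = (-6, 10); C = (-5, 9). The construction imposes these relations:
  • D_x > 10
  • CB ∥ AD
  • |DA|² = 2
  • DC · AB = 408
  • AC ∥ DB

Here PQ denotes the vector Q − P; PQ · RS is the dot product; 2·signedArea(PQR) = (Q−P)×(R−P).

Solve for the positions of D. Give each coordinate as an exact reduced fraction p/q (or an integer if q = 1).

D = (11, -1)

1. D_x = 11  [AC ∥ DB ∩ CB ∥ AD]
2. D_y = -1  [AC ∥ DB ∩ CB ∥ AD]
   → D = (11, -1)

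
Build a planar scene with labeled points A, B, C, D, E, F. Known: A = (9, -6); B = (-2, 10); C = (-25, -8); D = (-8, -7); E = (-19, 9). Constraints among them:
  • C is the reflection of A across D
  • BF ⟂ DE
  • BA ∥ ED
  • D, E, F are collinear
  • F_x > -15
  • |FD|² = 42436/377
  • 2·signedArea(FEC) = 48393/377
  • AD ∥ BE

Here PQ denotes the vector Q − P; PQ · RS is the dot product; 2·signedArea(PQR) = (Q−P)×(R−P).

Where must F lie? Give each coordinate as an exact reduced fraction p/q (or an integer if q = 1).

1. F_x = -5282/377  [D, E, F are collinear ∩ BF ⟂ DE]
2. F_y = 657/377  [D, E, F are collinear ∩ BF ⟂ DE]
   → F = (-5282/377, 657/377)

F = (-5282/377, 657/377)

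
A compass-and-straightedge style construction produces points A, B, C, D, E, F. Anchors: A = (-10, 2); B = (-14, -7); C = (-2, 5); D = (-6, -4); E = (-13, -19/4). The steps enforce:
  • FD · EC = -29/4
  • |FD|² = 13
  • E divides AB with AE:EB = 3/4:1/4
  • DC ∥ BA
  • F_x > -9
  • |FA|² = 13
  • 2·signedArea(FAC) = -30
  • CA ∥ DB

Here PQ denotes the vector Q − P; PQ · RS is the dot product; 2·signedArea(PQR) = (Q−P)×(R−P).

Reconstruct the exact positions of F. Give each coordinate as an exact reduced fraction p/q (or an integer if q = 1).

F = (-8, -1)

1. F_x = -8  [2·signedArea(FAC) = -30 ∩ FD · EC = -29/4]
2. F_y = -1  [2·signedArea(FAC) = -30 ∩ FD · EC = -29/4]
   → F = (-8, -1)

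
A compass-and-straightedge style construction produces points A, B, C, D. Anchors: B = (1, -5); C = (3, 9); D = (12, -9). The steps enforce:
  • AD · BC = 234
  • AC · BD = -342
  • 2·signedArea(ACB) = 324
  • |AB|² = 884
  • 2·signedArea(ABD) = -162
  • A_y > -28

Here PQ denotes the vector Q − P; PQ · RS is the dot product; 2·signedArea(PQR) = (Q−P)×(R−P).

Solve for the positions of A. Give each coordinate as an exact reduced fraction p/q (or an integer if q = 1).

A = (21, -27)

1. A_x = 21  [2·signedArea(ACB) = 324 ∩ 2·signedArea(ABD) = -162]
2. A_y = -27  [2·signedArea(ACB) = 324 ∩ 2·signedArea(ABD) = -162]
   → A = (21, -27)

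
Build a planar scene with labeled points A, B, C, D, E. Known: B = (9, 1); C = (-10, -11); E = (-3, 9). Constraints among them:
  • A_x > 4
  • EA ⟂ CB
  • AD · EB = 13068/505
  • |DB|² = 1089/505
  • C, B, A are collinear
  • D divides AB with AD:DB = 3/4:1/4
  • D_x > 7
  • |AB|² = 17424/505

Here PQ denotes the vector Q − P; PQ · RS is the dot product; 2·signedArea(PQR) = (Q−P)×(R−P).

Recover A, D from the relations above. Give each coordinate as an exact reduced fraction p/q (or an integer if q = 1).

A = (2037/505, -1079/505)
D = (3918/505, 109/505)

1. A_x = 2037/505  [C, B, A are collinear ∩ EA ⟂ CB]
2. A_y = -1079/505  [C, B, A are collinear ∩ EA ⟂ CB]
   → A = (2037/505, -1079/505)
3. D_x = 3918/505  [D divides AB with AD:DB = 3/4:1/4]
4. D_y = 109/505  [D divides AB with AD:DB = 3/4:1/4]
   → D = (3918/505, 109/505)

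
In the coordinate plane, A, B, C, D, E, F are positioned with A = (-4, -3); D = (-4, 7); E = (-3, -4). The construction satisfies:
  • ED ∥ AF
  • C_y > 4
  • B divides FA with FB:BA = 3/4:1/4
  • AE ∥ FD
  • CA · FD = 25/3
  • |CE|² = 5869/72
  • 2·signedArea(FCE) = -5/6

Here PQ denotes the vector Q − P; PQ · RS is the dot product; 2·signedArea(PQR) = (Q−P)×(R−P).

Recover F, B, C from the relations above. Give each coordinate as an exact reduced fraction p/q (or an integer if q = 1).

B = (-17/4, -1/4)
C = (-53/12, 59/12)
F = (-5, 8)

1. F_x = -5  [AE ∥ FD ∩ ED ∥ AF]
2. F_y = 8  [AE ∥ FD ∩ ED ∥ AF]
   → F = (-5, 8)
3. B_x = -17/4  [B divides FA with FB:BA = 3/4:1/4]
4. B_y = -1/4  [B divides FA with FB:BA = 3/4:1/4]
   → B = (-17/4, -1/4)
5. C_x = -53/12  [CA · FD = 25/3 ∩ 2·signedArea(FCE) = -5/6]
6. C_y = 59/12  [CA · FD = 25/3 ∩ 2·signedArea(FCE) = -5/6]
   → C = (-53/12, 59/12)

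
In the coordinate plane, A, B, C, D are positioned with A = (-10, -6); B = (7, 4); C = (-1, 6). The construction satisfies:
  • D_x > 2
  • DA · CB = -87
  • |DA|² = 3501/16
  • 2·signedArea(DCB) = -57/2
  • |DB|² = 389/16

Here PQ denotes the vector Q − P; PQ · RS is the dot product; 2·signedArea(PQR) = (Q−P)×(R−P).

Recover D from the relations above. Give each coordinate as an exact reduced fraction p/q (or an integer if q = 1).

D = (11/4, 3/2)

1. D_x = 11/4  [2·signedArea(DCB) = -57/2 ∩ DA · CB = -87]
2. D_y = 3/2  [2·signedArea(DCB) = -57/2 ∩ DA · CB = -87]
   → D = (11/4, 3/2)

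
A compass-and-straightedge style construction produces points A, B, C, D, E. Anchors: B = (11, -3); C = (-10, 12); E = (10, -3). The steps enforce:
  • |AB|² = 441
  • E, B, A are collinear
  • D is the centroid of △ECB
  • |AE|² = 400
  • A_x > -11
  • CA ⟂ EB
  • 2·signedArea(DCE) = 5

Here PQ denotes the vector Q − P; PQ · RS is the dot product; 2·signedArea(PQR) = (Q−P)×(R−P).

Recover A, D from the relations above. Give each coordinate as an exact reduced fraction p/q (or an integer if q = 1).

1. A_x = -10  [E, B, A are collinear ∩ CA ⟂ EB]
2. A_y = -3  [E, B, A are collinear ∩ CA ⟂ EB]
   → A = (-10, -3)
3. D_x = 11/3  [D is the centroid of △ECB]
4. D_y = 2  [D is the centroid of △ECB]
   → D = (11/3, 2)

A = (-10, -3)
D = (11/3, 2)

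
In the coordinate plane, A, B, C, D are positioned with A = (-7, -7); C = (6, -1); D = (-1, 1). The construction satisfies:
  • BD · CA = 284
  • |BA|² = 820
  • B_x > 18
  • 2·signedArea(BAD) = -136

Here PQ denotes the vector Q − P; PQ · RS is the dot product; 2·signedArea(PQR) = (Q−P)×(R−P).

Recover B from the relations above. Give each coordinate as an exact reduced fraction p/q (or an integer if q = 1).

1. B_x = 19  [2·signedArea(BAD) = -136 ∩ BD · CA = 284]
2. B_y = 5  [2·signedArea(BAD) = -136 ∩ BD · CA = 284]
   → B = (19, 5)

B = (19, 5)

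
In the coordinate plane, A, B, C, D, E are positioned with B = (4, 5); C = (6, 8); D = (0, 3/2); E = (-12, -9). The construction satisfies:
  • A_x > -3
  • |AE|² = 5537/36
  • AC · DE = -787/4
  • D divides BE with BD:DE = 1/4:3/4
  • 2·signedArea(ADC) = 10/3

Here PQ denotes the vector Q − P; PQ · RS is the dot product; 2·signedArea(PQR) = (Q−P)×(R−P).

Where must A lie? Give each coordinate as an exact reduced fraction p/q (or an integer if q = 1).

A = (-8/3, -5/6)

1. A_x = -8/3  [2·signedArea(ADC) = 10/3 ∩ AC · DE = -787/4]
2. A_y = -5/6  [2·signedArea(ADC) = 10/3 ∩ AC · DE = -787/4]
   → A = (-8/3, -5/6)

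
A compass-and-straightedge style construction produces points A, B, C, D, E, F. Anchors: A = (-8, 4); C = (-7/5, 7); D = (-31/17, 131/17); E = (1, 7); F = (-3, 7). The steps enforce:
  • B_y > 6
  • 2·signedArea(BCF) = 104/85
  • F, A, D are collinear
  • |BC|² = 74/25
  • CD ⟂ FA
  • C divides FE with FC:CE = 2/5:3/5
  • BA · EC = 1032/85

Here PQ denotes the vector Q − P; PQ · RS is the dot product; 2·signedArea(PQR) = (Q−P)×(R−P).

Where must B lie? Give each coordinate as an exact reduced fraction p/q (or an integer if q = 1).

B = (-50/17, 106/17)

1. B_x = -50/17  [BA · EC = 1032/85 ∩ 2·signedArea(BCF) = 104/85]
2. B_y = 106/17  [BA · EC = 1032/85 ∩ 2·signedArea(BCF) = 104/85]
   → B = (-50/17, 106/17)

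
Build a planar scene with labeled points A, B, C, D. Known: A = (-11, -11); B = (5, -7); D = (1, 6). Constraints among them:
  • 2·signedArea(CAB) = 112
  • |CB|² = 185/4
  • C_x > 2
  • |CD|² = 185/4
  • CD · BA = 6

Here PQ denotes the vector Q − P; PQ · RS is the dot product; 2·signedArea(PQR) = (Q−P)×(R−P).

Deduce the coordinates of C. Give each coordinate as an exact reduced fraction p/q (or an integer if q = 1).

C = (3, -1/2)

1. C_x = 3  [2·signedArea(CAB) = 112 ∩ CD · BA = 6]
2. C_y = -1/2  [2·signedArea(CAB) = 112 ∩ CD · BA = 6]
   → C = (3, -1/2)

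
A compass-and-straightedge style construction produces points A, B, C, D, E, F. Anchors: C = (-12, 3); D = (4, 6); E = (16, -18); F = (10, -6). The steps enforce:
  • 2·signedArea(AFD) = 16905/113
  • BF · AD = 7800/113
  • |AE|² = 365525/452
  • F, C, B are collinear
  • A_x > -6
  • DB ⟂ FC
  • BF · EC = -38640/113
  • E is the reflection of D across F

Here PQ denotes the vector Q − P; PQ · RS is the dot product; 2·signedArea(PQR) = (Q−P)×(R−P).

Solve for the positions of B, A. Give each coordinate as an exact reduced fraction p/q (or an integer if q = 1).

1. B_x = 74/113  [F, C, B are collinear ∩ DB ⟂ FC]
2. B_y = -246/113  [F, C, B are collinear ∩ DB ⟂ FC]
   → B = (74/113, -246/113)
3. A_x = -641/113  [2·signedArea(AFD) = 16905/113 ∩ BF · AD = 7800/113]
4. A_y = 93/226  [2·signedArea(AFD) = 16905/113 ∩ BF · AD = 7800/113]
   → A = (-641/113, 93/226)

A = (-641/113, 93/226)
B = (74/113, -246/113)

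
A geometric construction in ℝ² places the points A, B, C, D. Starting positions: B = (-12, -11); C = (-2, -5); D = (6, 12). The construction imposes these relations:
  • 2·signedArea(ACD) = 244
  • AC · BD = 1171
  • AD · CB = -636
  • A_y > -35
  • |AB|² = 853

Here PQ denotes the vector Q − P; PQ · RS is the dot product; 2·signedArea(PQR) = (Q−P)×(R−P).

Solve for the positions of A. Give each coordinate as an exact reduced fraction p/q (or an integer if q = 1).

1. A_x = -30  [AD · CB = -636 ∩ 2·signedArea(ACD) = 244]
2. A_y = -34  [AD · CB = -636 ∩ 2·signedArea(ACD) = 244]
   → A = (-30, -34)

A = (-30, -34)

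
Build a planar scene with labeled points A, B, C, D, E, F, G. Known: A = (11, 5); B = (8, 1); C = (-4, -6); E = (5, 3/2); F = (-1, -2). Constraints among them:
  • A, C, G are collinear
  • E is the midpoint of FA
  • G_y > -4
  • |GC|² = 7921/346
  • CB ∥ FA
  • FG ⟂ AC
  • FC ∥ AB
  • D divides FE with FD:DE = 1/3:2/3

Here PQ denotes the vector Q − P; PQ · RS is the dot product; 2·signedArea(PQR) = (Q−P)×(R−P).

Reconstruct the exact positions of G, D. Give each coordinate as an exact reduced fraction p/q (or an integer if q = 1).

1. G_x = -49/346  [A, C, G are collinear ∩ FG ⟂ AC]
2. G_y = -1097/346  [A, C, G are collinear ∩ FG ⟂ AC]
   → G = (-49/346, -1097/346)
3. D_x = 1  [D divides FE with FD:DE = 1/3:2/3]
4. D_y = -5/6  [D divides FE with FD:DE = 1/3:2/3]
   → D = (1, -5/6)

D = (1, -5/6)
G = (-49/346, -1097/346)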